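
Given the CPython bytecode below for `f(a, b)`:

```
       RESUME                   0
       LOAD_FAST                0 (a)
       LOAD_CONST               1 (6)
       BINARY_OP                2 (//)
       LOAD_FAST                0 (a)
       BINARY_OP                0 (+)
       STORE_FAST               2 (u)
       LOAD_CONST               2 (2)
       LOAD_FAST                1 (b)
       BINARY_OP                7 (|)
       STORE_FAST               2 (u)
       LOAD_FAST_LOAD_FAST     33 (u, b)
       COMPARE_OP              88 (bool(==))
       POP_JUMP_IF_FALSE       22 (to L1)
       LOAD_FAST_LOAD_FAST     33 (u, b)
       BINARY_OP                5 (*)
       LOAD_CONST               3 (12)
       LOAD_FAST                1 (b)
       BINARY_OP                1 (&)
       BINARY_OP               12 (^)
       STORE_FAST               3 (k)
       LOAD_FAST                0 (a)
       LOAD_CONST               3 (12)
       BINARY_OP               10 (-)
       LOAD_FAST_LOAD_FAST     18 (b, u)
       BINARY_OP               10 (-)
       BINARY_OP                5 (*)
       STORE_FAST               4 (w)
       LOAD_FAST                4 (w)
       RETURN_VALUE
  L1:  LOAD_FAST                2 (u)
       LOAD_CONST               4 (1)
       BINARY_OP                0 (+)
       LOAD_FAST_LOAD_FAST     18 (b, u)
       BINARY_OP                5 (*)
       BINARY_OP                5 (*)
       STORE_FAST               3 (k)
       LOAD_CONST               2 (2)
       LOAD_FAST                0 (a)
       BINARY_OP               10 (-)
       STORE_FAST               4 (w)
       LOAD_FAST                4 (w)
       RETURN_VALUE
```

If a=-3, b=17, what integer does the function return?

LOAD_FAST a → push -3. Stack: [-3]
LOAD_CONST → push 6. Stack: [-3, 6]
BINARY_OP // → -3 // 6 = -1. Stack: [-1]
LOAD_FAST a → push -3. Stack: [-1, -3]
BINARY_OP + → -1 + -3 = -4. Stack: [-4]
STORE_FAST u → u=-4. Stack: []
LOAD_CONST → push 2. Stack: [2]
LOAD_FAST b → push 17. Stack: [2, 17]
BINARY_OP | → 2 | 17 = 19. Stack: [19]
STORE_FAST u → u=19. Stack: []
LOAD_FAST_LOAD_FAST u,b → push 19,17. Stack: [19, 17]
COMPARE_OP bool(==) → 19 vs 17 = False. Stack: [False]
POP_JUMP_IF_FALSE → pop False; jump. Stack: []
LOAD_FAST u → push 19. Stack: [19]
LOAD_CONST → push 1. Stack: [19, 1]
BINARY_OP + → 19 + 1 = 20. Stack: [20]
LOAD_FAST_LOAD_FAST b,u → push 17,19. Stack: [20, 17, 19]
BINARY_OP * → 17 * 19 = 323. Stack: [20, 323]
BINARY_OP * → 20 * 323 = 6460. Stack: [6460]
STORE_FAST k → k=6460. Stack: []
LOAD_CONST → push 2. Stack: [2]
LOAD_FAST a → push -3. Stack: [2, -3]
BINARY_OP - → 2 - -3 = 5. Stack: [5]
STORE_FAST w → w=5. Stack: []
LOAD_FAST w → push 5. Stack: [5]
RETURN_VALUE → return 5.

5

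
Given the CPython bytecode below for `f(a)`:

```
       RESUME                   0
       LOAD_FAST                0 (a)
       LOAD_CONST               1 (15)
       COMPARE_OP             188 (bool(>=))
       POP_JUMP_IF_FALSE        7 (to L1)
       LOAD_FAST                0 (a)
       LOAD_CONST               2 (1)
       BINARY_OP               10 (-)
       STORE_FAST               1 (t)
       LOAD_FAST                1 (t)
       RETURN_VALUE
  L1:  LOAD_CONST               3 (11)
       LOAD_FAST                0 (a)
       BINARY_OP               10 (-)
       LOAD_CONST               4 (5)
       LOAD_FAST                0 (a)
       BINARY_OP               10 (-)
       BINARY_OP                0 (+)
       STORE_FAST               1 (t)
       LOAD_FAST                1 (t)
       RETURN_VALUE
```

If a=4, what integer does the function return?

LOAD_FAST a → push 4. Stack: [4]
LOAD_CONST → push 15. Stack: [4, 15]
COMPARE_OP bool(>=) → 4 vs 15 = False. Stack: [False]
POP_JUMP_IF_FALSE → pop False; jump. Stack: []
LOAD_CONST → push 11. Stack: [11]
LOAD_FAST a → push 4. Stack: [11, 4]
BINARY_OP - → 11 - 4 = 7. Stack: [7]
LOAD_CONST → push 5. Stack: [7, 5]
LOAD_FAST a → push 4. Stack: [7, 5, 4]
BINARY_OP - → 5 - 4 = 1. Stack: [7, 1]
BINARY_OP + → 7 + 1 = 8. Stack: [8]
STORE_FAST t → t=8. Stack: []
LOAD_FAST t → push 8. Stack: [8]
RETURN_VALUE → return 8.

8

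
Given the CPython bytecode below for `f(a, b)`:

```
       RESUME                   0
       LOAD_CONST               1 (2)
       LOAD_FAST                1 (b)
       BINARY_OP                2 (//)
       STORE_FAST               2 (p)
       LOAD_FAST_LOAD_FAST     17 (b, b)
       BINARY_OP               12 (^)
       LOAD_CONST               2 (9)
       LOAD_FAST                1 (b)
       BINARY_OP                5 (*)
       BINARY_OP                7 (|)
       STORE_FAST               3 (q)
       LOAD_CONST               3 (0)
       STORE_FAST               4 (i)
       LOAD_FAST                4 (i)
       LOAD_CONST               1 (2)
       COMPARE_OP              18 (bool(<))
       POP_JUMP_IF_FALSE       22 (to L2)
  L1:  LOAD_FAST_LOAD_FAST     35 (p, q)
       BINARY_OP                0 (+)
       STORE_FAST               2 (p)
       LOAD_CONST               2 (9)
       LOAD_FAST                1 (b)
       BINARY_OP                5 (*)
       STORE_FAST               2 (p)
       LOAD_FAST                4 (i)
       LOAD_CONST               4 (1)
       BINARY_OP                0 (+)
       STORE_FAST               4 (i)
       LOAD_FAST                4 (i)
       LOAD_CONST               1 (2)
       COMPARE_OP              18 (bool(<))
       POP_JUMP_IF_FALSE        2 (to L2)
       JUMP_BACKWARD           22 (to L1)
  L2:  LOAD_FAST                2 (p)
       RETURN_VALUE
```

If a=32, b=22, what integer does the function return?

198

LOAD_CONST → push 2. Stack: [2]
LOAD_FAST b → push 22. Stack: [2, 22]
BINARY_OP // → 2 // 22 = 0. Stack: [0]
STORE_FAST p → p=0. Stack: []
LOAD_FAST_LOAD_FAST b,b → push 22,22. Stack: [22, 22]
BINARY_OP ^ → 22 ^ 22 = 0. Stack: [0]
LOAD_CONST → push 9. Stack: [0, 9]
LOAD_FAST b → push 22. Stack: [0, 9, 22]
BINARY_OP * → 9 * 22 = 198. Stack: [0, 198]
BINARY_OP | → 0 | 198 = 198. Stack: [198]
STORE_FAST q → q=198. Stack: []
LOAD_CONST → push 0. Stack: [0]
STORE_FAST i → i=0. Stack: []
LOAD_FAST i → push 0. Stack: [0]
LOAD_CONST → push 2. Stack: [0, 2]
COMPARE_OP bool(<) → 0 vs 2 = True. Stack: [True]
POP_JUMP_IF_FALSE → pop True; no jump. Stack: []
LOAD_FAST_LOAD_FAST p,q → push 0,198. Stack: [0, 198]
BINARY_OP + → 0 + 198 = 198. Stack: [198]
STORE_FAST p → p=198. Stack: []
LOAD_CONST → push 9. Stack: [9]
LOAD_FAST b → push 22. Stack: [9, 22]
BINARY_OP * → 9 * 22 = 198. Stack: [198]
STORE_FAST p → p=198. Stack: []
LOAD_FAST i → push 0. Stack: [0]
LOAD_CONST → push 1. Stack: [0, 1]
BINARY_OP + → 0 + 1 = 1. Stack: [1]
STORE_FAST i → i=1. Stack: []
LOAD_FAST i → push 1. Stack: [1]
LOAD_CONST → push 2. Stack: [1, 2]
COMPARE_OP bool(<) → 1 vs 2 = True. Stack: [True]
POP_JUMP_IF_FALSE → pop True; no jump. Stack: []
LOAD_FAST_LOAD_FAST p,q → push 198,198. Stack: [198, 198]
BINARY_OP + → 198 + 198 = 396. Stack: [396]
STORE_FAST p → p=396. Stack: []
LOAD_CONST → push 9. Stack: [9]
LOAD_FAST b → push 22. Stack: [9, 22]
BINARY_OP * → 9 * 22 = 198. Stack: [198]
STORE_FAST p → p=198. Stack: []
LOAD_FAST i → push 1. Stack: [1]
LOAD_CONST → push 1. Stack: [1, 1]
BINARY_OP + → 1 + 1 = 2. Stack: [2]
STORE_FAST i → i=2. Stack: []
LOAD_FAST i → push 2. Stack: [2]
LOAD_CONST → push 2. Stack: [2, 2]
COMPARE_OP bool(<) → 2 vs 2 = False. Stack: [False]
POP_JUMP_IF_FALSE → pop False; jump. Stack: []
LOAD_FAST p → push 198. Stack: [198]
RETURN_VALUE → return 198.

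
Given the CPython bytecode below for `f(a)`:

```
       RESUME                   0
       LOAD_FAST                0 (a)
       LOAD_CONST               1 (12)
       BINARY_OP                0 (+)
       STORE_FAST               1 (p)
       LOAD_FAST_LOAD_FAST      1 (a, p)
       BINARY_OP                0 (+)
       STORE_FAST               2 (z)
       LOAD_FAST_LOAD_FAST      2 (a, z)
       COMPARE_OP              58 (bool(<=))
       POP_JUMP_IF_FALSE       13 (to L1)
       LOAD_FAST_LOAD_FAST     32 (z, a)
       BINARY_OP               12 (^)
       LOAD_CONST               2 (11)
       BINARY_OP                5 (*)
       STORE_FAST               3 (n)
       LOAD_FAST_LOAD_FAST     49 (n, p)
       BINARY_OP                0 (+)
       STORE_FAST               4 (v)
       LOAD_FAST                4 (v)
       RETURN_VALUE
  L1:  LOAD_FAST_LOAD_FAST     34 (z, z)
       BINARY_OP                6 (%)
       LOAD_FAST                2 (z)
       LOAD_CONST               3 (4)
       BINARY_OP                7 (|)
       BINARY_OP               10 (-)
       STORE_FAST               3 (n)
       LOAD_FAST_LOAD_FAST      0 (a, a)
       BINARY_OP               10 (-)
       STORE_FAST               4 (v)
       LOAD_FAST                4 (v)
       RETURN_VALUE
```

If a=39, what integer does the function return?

1426

LOAD_FAST a → push 39. Stack: [39]
LOAD_CONST → push 12. Stack: [39, 12]
BINARY_OP + → 39 + 12 = 51. Stack: [51]
STORE_FAST p → p=51. Stack: []
LOAD_FAST_LOAD_FAST a,p → push 39,51. Stack: [39, 51]
BINARY_OP + → 39 + 51 = 90. Stack: [90]
STORE_FAST z → z=90. Stack: []
LOAD_FAST_LOAD_FAST a,z → push 39,90. Stack: [39, 90]
COMPARE_OP bool(<=) → 39 vs 90 = True. Stack: [True]
POP_JUMP_IF_FALSE → pop True; no jump. Stack: []
LOAD_FAST_LOAD_FAST z,a → push 90,39. Stack: [90, 39]
BINARY_OP ^ → 90 ^ 39 = 125. Stack: [125]
LOAD_CONST → push 11. Stack: [125, 11]
BINARY_OP * → 125 * 11 = 1375. Stack: [1375]
STORE_FAST n → n=1375. Stack: []
LOAD_FAST_LOAD_FAST n,p → push 1375,51. Stack: [1375, 51]
BINARY_OP + → 1375 + 51 = 1426. Stack: [1426]
STORE_FAST v → v=1426. Stack: []
LOAD_FAST v → push 1426. Stack: [1426]
RETURN_VALUE → return 1426.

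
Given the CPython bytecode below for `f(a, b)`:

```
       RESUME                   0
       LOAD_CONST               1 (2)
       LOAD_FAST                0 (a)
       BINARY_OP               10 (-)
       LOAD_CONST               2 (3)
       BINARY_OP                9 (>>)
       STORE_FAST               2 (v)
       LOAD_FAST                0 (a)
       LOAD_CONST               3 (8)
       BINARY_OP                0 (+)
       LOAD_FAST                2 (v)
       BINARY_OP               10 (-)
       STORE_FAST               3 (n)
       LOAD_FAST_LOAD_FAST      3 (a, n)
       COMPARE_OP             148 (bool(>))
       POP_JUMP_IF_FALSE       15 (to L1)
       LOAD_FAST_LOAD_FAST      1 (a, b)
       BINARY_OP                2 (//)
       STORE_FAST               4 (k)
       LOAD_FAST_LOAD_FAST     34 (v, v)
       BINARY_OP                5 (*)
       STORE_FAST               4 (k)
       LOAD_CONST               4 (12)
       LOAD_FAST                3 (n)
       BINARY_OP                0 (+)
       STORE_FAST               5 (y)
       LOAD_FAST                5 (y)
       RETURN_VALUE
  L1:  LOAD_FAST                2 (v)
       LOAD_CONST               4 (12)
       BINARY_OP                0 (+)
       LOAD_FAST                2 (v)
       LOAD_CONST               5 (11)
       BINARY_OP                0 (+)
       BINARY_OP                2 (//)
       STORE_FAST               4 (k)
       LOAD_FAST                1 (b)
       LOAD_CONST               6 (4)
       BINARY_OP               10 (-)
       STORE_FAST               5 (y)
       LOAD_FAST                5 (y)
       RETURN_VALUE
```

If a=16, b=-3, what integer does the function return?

LOAD_CONST → push 2. Stack: [2]
LOAD_FAST a → push 16. Stack: [2, 16]
BINARY_OP - → 2 - 16 = -14. Stack: [-14]
LOAD_CONST → push 3. Stack: [-14, 3]
BINARY_OP >> → -14 >> 3 = -2. Stack: [-2]
STORE_FAST v → v=-2. Stack: []
LOAD_FAST a → push 16. Stack: [16]
LOAD_CONST → push 8. Stack: [16, 8]
BINARY_OP + → 16 + 8 = 24. Stack: [24]
LOAD_FAST v → push -2. Stack: [24, -2]
BINARY_OP - → 24 - -2 = 26. Stack: [26]
STORE_FAST n → n=26. Stack: []
LOAD_FAST_LOAD_FAST a,n → push 16,26. Stack: [16, 26]
COMPARE_OP bool(>) → 16 vs 26 = False. Stack: [False]
POP_JUMP_IF_FALSE → pop False; jump. Stack: []
LOAD_FAST v → push -2. Stack: [-2]
LOAD_CONST → push 12. Stack: [-2, 12]
BINARY_OP + → -2 + 12 = 10. Stack: [10]
LOAD_FAST v → push -2. Stack: [10, -2]
LOAD_CONST → push 11. Stack: [10, -2, 11]
BINARY_OP + → -2 + 11 = 9. Stack: [10, 9]
BINARY_OP // → 10 // 9 = 1. Stack: [1]
STORE_FAST k → k=1. Stack: []
LOAD_FAST b → push -3. Stack: [-3]
LOAD_CONST → push 4. Stack: [-3, 4]
BINARY_OP - → -3 - 4 = -7. Stack: [-7]
STORE_FAST y → y=-7. Stack: []
LOAD_FAST y → push -7. Stack: [-7]
RETURN_VALUE → return -7.

-7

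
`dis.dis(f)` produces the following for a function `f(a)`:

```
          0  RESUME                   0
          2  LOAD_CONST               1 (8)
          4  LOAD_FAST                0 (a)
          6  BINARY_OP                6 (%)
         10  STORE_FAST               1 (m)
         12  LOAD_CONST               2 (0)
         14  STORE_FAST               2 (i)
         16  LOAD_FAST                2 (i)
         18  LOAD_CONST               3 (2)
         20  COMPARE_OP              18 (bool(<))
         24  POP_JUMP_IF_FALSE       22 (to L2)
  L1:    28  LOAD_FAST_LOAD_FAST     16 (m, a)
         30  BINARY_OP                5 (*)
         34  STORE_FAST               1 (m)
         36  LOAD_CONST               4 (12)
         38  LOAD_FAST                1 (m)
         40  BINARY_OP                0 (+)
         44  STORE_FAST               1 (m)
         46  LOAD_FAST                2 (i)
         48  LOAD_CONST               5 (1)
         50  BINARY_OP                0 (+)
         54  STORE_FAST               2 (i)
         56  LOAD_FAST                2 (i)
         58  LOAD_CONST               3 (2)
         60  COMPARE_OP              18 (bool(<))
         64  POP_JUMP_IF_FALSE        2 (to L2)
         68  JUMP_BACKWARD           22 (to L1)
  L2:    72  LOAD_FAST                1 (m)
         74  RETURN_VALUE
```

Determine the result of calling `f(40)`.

LOAD_CONST → push 8. Stack: [8]
LOAD_FAST a → push 40. Stack: [8, 40]
BINARY_OP % → 8 % 40 = 8. Stack: [8]
STORE_FAST m → m=8. Stack: []
LOAD_CONST → push 0. Stack: [0]
STORE_FAST i → i=0. Stack: []
LOAD_FAST i → push 0. Stack: [0]
LOAD_CONST → push 2. Stack: [0, 2]
COMPARE_OP bool(<) → 0 vs 2 = True. Stack: [True]
POP_JUMP_IF_FALSE → pop True; no jump. Stack: []
LOAD_FAST_LOAD_FAST m,a → push 8,40. Stack: [8, 40]
BINARY_OP * → 8 * 40 = 320. Stack: [320]
STORE_FAST m → m=320. Stack: []
LOAD_CONST → push 12. Stack: [12]
LOAD_FAST m → push 320. Stack: [12, 320]
BINARY_OP + → 12 + 320 = 332. Stack: [332]
STORE_FAST m → m=332. Stack: []
LOAD_FAST i → push 0. Stack: [0]
LOAD_CONST → push 1. Stack: [0, 1]
BINARY_OP + → 0 + 1 = 1. Stack: [1]
STORE_FAST i → i=1. Stack: []
LOAD_FAST i → push 1. Stack: [1]
LOAD_CONST → push 2. Stack: [1, 2]
COMPARE_OP bool(<) → 1 vs 2 = True. Stack: [True]
POP_JUMP_IF_FALSE → pop True; no jump. Stack: []
LOAD_FAST_LOAD_FAST m,a → push 332,40. Stack: [332, 40]
BINARY_OP * → 332 * 40 = 13280. Stack: [13280]
STORE_FAST m → m=13280. Stack: []
LOAD_CONST → push 12. Stack: [12]
LOAD_FAST m → push 13280. Stack: [12, 13280]
BINARY_OP + → 12 + 13280 = 13292. Stack: [13292]
STORE_FAST m → m=13292. Stack: []
LOAD_FAST i → push 1. Stack: [1]
LOAD_CONST → push 1. Stack: [1, 1]
BINARY_OP + → 1 + 1 = 2. Stack: [2]
STORE_FAST i → i=2. Stack: []
LOAD_FAST i → push 2. Stack: [2]
LOAD_CONST → push 2. Stack: [2, 2]
COMPARE_OP bool(<) → 2 vs 2 = False. Stack: [False]
POP_JUMP_IF_FALSE → pop False; jump. Stack: []
LOAD_FAST m → push 13292. Stack: [13292]
RETURN_VALUE → return 13292.

13292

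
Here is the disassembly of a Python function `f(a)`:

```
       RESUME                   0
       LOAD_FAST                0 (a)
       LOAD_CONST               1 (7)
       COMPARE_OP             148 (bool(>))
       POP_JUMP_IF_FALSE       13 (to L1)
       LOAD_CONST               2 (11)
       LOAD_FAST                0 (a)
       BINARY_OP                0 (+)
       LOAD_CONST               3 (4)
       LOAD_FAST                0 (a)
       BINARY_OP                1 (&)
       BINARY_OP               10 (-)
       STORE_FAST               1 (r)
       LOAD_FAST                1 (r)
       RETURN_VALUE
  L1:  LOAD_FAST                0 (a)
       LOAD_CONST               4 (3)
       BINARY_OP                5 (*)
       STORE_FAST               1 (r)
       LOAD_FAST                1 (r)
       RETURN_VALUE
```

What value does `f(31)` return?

38

LOAD_FAST a → push 31. Stack: [31]
LOAD_CONST → push 7. Stack: [31, 7]
COMPARE_OP bool(>) → 31 vs 7 = True. Stack: [True]
POP_JUMP_IF_FALSE → pop True; no jump. Stack: []
LOAD_CONST → push 11. Stack: [11]
LOAD_FAST a → push 31. Stack: [11, 31]
BINARY_OP + → 11 + 31 = 42. Stack: [42]
LOAD_CONST → push 4. Stack: [42, 4]
LOAD_FAST a → push 31. Stack: [42, 4, 31]
BINARY_OP & → 4 & 31 = 4. Stack: [42, 4]
BINARY_OP - → 42 - 4 = 38. Stack: [38]
STORE_FAST r → r=38. Stack: []
LOAD_FAST r → push 38. Stack: [38]
RETURN_VALUE → return 38.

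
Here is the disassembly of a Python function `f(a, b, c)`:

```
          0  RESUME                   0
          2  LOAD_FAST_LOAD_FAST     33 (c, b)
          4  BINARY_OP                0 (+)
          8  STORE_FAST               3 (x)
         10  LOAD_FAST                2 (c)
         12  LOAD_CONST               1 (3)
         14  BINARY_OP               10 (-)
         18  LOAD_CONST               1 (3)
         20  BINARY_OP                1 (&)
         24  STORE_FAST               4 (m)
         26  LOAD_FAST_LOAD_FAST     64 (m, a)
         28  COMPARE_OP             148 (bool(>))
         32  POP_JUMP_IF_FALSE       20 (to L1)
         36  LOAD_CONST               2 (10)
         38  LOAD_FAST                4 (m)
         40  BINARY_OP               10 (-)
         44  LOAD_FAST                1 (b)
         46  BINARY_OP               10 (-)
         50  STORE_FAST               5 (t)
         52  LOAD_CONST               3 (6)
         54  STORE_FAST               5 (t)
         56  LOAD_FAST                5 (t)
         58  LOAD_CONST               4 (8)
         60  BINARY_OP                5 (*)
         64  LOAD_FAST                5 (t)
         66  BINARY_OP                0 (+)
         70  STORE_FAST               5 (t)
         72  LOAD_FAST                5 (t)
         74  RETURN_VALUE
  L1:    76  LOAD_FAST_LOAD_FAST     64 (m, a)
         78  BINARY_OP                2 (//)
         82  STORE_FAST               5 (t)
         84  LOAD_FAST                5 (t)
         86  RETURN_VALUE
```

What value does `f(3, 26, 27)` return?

0

LOAD_FAST_LOAD_FAST c,b → push 27,26. Stack: [27, 26]
BINARY_OP + → 27 + 26 = 53. Stack: [53]
STORE_FAST x → x=53. Stack: []
LOAD_FAST c → push 27. Stack: [27]
LOAD_CONST → push 3. Stack: [27, 3]
BINARY_OP - → 27 - 3 = 24. Stack: [24]
LOAD_CONST → push 3. Stack: [24, 3]
BINARY_OP & → 24 & 3 = 0. Stack: [0]
STORE_FAST m → m=0. Stack: []
LOAD_FAST_LOAD_FAST m,a → push 0,3. Stack: [0, 3]
COMPARE_OP bool(>) → 0 vs 3 = False. Stack: [False]
POP_JUMP_IF_FALSE → pop False; jump. Stack: []
LOAD_FAST_LOAD_FAST m,a → push 0,3. Stack: [0, 3]
BINARY_OP // → 0 // 3 = 0. Stack: [0]
STORE_FAST t → t=0. Stack: []
LOAD_FAST t → push 0. Stack: [0]
RETURN_VALUE → return 0.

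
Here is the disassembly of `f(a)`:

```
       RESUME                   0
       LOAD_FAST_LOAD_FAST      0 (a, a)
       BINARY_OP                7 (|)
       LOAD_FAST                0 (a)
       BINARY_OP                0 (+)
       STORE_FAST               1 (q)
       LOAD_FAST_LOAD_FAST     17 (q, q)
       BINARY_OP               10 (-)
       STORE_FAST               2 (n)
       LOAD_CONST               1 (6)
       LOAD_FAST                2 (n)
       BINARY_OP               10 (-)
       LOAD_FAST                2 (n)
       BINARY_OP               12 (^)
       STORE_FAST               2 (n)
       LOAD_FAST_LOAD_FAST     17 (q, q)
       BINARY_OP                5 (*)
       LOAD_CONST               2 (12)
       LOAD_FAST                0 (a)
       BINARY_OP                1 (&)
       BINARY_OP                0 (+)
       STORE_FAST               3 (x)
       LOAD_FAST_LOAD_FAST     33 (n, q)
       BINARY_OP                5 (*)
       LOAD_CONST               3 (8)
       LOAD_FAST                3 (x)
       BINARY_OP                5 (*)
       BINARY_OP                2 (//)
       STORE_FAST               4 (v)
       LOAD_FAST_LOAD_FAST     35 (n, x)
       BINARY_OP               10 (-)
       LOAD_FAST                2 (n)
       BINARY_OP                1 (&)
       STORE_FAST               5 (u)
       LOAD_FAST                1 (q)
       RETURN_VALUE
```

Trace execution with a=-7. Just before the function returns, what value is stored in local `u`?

LOAD_FAST_LOAD_FAST a,a → push -7,-7. Stack: [-7, -7]
BINARY_OP | → -7 | -7 = -7. Stack: [-7]
LOAD_FAST a → push -7. Stack: [-7, -7]
BINARY_OP + → -7 + -7 = -14. Stack: [-14]
STORE_FAST q → q=-14. Stack: []
LOAD_FAST_LOAD_FAST q,q → push -14,-14. Stack: [-14, -14]
BINARY_OP - → -14 - -14 = 0. Stack: [0]
STORE_FAST n → n=0. Stack: []
LOAD_CONST → push 6. Stack: [6]
LOAD_FAST n → push 0. Stack: [6, 0]
BINARY_OP - → 6 - 0 = 6. Stack: [6]
LOAD_FAST n → push 0. Stack: [6, 0]
BINARY_OP ^ → 6 ^ 0 = 6. Stack: [6]
STORE_FAST n → n=6. Stack: []
LOAD_FAST_LOAD_FAST q,q → push -14,-14. Stack: [-14, -14]
BINARY_OP * → -14 * -14 = 196. Stack: [196]
LOAD_CONST → push 12. Stack: [196, 12]
LOAD_FAST a → push -7. Stack: [196, 12, -7]
BINARY_OP & → 12 & -7 = 8. Stack: [196, 8]
BINARY_OP + → 196 + 8 = 204. Stack: [204]
STORE_FAST x → x=204. Stack: []
LOAD_FAST_LOAD_FAST n,q → push 6,-14. Stack: [6, -14]
BINARY_OP * → 6 * -14 = -84. Stack: [-84]
LOAD_CONST → push 8. Stack: [-84, 8]
LOAD_FAST x → push 204. Stack: [-84, 8, 204]
BINARY_OP * → 8 * 204 = 1632. Stack: [-84, 1632]
BINARY_OP // → -84 // 1632 = -1. Stack: [-1]
STORE_FAST v → v=-1. Stack: []
LOAD_FAST_LOAD_FAST n,x → push 6,204. Stack: [6, 204]
BINARY_OP - → 6 - 204 = -198. Stack: [-198]
LOAD_FAST n → push 6. Stack: [-198, 6]
BINARY_OP & → -198 & 6 = 2. Stack: [2]
STORE_FAST u → u=2. Stack: []
LOAD_FAST q → push -14. Stack: [-14]
RETURN_VALUE → return -14.

2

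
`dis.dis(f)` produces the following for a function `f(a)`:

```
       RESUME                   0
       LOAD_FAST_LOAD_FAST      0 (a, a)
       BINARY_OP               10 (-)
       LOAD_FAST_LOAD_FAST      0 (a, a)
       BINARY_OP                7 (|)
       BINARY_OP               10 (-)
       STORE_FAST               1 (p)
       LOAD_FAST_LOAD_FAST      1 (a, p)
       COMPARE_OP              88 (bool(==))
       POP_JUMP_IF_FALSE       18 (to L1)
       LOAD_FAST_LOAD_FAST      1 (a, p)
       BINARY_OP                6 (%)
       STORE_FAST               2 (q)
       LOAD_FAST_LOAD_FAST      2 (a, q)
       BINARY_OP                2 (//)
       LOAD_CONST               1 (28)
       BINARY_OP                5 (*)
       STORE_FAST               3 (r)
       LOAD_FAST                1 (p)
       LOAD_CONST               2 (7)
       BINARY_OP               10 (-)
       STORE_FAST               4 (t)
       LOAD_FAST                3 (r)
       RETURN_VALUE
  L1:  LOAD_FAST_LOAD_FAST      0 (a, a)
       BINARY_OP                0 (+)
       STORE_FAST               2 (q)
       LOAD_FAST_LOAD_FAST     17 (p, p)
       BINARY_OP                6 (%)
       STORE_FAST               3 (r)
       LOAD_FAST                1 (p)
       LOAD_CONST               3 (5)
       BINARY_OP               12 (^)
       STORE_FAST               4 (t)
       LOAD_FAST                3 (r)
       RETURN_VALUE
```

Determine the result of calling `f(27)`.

0

LOAD_FAST_LOAD_FAST a,a → push 27,27. Stack: [27, 27]
BINARY_OP - → 27 - 27 = 0. Stack: [0]
LOAD_FAST_LOAD_FAST a,a → push 27,27. Stack: [0, 27, 27]
BINARY_OP | → 27 | 27 = 27. Stack: [0, 27]
BINARY_OP - → 0 - 27 = -27. Stack: [-27]
STORE_FAST p → p=-27. Stack: []
LOAD_FAST_LOAD_FAST a,p → push 27,-27. Stack: [27, -27]
COMPARE_OP bool(==) → 27 vs -27 = False. Stack: [False]
POP_JUMP_IF_FALSE → pop False; jump. Stack: []
LOAD_FAST_LOAD_FAST a,a → push 27,27. Stack: [27, 27]
BINARY_OP + → 27 + 27 = 54. Stack: [54]
STORE_FAST q → q=54. Stack: []
LOAD_FAST_LOAD_FAST p,p → push -27,-27. Stack: [-27, -27]
BINARY_OP % → -27 % -27 = 0. Stack: [0]
STORE_FAST r → r=0. Stack: []
LOAD_FAST p → push -27. Stack: [-27]
LOAD_CONST → push 5. Stack: [-27, 5]
BINARY_OP ^ → -27 ^ 5 = -32. Stack: [-32]
STORE_FAST t → t=-32. Stack: []
LOAD_FAST r → push 0. Stack: [0]
RETURN_VALUE → return 0.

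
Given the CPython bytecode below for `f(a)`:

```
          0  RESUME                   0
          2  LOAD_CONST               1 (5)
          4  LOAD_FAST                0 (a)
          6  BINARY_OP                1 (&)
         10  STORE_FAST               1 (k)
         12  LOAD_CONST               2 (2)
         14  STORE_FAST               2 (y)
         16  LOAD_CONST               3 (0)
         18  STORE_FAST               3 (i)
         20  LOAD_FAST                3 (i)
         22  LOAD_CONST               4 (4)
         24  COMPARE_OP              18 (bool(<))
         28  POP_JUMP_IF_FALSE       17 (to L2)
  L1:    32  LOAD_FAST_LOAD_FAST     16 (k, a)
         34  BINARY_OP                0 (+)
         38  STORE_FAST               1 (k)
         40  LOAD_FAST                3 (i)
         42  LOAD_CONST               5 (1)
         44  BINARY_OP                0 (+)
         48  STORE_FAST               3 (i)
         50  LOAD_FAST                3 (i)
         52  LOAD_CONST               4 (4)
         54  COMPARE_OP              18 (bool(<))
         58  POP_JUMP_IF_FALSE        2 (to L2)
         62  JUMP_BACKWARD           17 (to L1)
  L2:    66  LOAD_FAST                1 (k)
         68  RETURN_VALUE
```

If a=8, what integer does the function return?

32

LOAD_CONST → push 5. Stack: [5]
LOAD_FAST a → push 8. Stack: [5, 8]
BINARY_OP & → 5 & 8 = 0. Stack: [0]
STORE_FAST k → k=0. Stack: []
LOAD_CONST → push 2. Stack: [2]
STORE_FAST y → y=2. Stack: []
LOAD_CONST → push 0. Stack: [0]
STORE_FAST i → i=0. Stack: []
LOAD_FAST i → push 0. Stack: [0]
LOAD_CONST → push 4. Stack: [0, 4]
COMPARE_OP bool(<) → 0 vs 4 = True. Stack: [True]
POP_JUMP_IF_FALSE → pop True; no jump. Stack: []
LOAD_FAST_LOAD_FAST k,a → push 0,8. Stack: [0, 8]
BINARY_OP + → 0 + 8 = 8. Stack: [8]
STORE_FAST k → k=8. Stack: []
LOAD_FAST i → push 0. Stack: [0]
LOAD_CONST → push 1. Stack: [0, 1]
BINARY_OP + → 0 + 1 = 1. Stack: [1]
STORE_FAST i → i=1. Stack: []
LOAD_FAST i → push 1. Stack: [1]
LOAD_CONST → push 4. Stack: [1, 4]
COMPARE_OP bool(<) → 1 vs 4 = True. Stack: [True]
POP_JUMP_IF_FALSE → pop True; no jump. Stack: []
LOAD_FAST_LOAD_FAST k,a → push 8,8. Stack: [8, 8]
BINARY_OP + → 8 + 8 = 16. Stack: [16]
STORE_FAST k → k=16. Stack: []
LOAD_FAST i → push 1. Stack: [1]
LOAD_CONST → push 1. Stack: [1, 1]
BINARY_OP + → 1 + 1 = 2. Stack: [2]
STORE_FAST i → i=2. Stack: []
LOAD_FAST i → push 2. Stack: [2]
LOAD_CONST → push 4. Stack: [2, 4]
COMPARE_OP bool(<) → 2 vs 4 = True. Stack: [True]
POP_JUMP_IF_FALSE → pop True; no jump. Stack: []
LOAD_FAST_LOAD_FAST k,a → push 16,8. Stack: [16, 8]
BINARY_OP + → 16 + 8 = 24. Stack: [24]
STORE_FAST k → k=24. Stack: []
LOAD_FAST i → push 2. Stack: [2]
LOAD_CONST → push 1. Stack: [2, 1]
BINARY_OP + → 2 + 1 = 3. Stack: [3]
STORE_FAST i → i=3. Stack: []
LOAD_FAST i → push 3. Stack: [3]
LOAD_CONST → push 4. Stack: [3, 4]
COMPARE_OP bool(<) → 3 vs 4 = True. Stack: [True]
POP_JUMP_IF_FALSE → pop True; no jump. Stack: []
LOAD_FAST_LOAD_FAST k,a → push 24,8. Stack: [24, 8]
BINARY_OP + → 24 + 8 = 32. Stack: [32]
STORE_FAST k → k=32. Stack: []
LOAD_FAST i → push 3. Stack: [3]
LOAD_CONST → push 1. Stack: [3, 1]
BINARY_OP + → 3 + 1 = 4. Stack: [4]
STORE_FAST i → i=4. Stack: []
LOAD_FAST i → push 4. Stack: [4]
LOAD_CONST → push 4. Stack: [4, 4]
COMPARE_OP bool(<) → 4 vs 4 = False. Stack: [False]
POP_JUMP_IF_FALSE → pop False; jump. Stack: []
LOAD_FAST k → push 32. Stack: [32]
RETURN_VALUE → return 32.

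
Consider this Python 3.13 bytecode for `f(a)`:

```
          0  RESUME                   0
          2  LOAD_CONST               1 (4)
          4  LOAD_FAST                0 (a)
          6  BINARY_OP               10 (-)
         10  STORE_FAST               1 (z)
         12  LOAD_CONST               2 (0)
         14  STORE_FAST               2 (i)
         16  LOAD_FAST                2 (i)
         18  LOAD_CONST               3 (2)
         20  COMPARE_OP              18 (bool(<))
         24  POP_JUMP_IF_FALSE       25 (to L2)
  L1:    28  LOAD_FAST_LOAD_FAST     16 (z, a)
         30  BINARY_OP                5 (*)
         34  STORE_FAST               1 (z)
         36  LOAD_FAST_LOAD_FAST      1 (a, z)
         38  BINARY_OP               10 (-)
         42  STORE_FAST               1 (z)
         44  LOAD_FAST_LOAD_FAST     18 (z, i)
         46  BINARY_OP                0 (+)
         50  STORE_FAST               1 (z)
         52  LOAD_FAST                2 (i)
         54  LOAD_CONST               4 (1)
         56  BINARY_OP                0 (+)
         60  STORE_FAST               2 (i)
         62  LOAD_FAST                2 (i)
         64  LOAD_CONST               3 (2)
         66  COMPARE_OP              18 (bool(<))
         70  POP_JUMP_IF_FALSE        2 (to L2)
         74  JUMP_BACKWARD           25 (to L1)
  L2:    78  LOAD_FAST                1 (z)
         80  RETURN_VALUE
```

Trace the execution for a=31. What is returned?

LOAD_CONST → push 4. Stack: [4]
LOAD_FAST a → push 31. Stack: [4, 31]
BINARY_OP - → 4 - 31 = -27. Stack: [-27]
STORE_FAST z → z=-27. Stack: []
LOAD_CONST → push 0. Stack: [0]
STORE_FAST i → i=0. Stack: []
LOAD_FAST i → push 0. Stack: [0]
LOAD_CONST → push 2. Stack: [0, 2]
COMPARE_OP bool(<) → 0 vs 2 = True. Stack: [True]
POP_JUMP_IF_FALSE → pop True; no jump. Stack: []
LOAD_FAST_LOAD_FAST z,a → push -27,31. Stack: [-27, 31]
BINARY_OP * → -27 * 31 = -837. Stack: [-837]
STORE_FAST z → z=-837. Stack: []
LOAD_FAST_LOAD_FAST a,z → push 31,-837. Stack: [31, -837]
BINARY_OP - → 31 - -837 = 868. Stack: [868]
STORE_FAST z → z=868. Stack: []
LOAD_FAST_LOAD_FAST z,i → push 868,0. Stack: [868, 0]
BINARY_OP + → 868 + 0 = 868. Stack: [868]
STORE_FAST z → z=868. Stack: []
LOAD_FAST i → push 0. Stack: [0]
LOAD_CONST → push 1. Stack: [0, 1]
BINARY_OP + → 0 + 1 = 1. Stack: [1]
STORE_FAST i → i=1. Stack: []
LOAD_FAST i → push 1. Stack: [1]
LOAD_CONST → push 2. Stack: [1, 2]
COMPARE_OP bool(<) → 1 vs 2 = True. Stack: [True]
POP_JUMP_IF_FALSE → pop True; no jump. Stack: []
LOAD_FAST_LOAD_FAST z,a → push 868,31. Stack: [868, 31]
BINARY_OP * → 868 * 31 = 26908. Stack: [26908]
STORE_FAST z → z=26908. Stack: []
LOAD_FAST_LOAD_FAST a,z → push 31,26908. Stack: [31, 26908]
BINARY_OP - → 31 - 26908 = -26877. Stack: [-26877]
STORE_FAST z → z=-26877. Stack: []
LOAD_FAST_LOAD_FAST z,i → push -26877,1. Stack: [-26877, 1]
BINARY_OP + → -26877 + 1 = -26876. Stack: [-26876]
STORE_FAST z → z=-26876. Stack: []
LOAD_FAST i → push 1. Stack: [1]
LOAD_CONST → push 1. Stack: [1, 1]
BINARY_OP + → 1 + 1 = 2. Stack: [2]
STORE_FAST i → i=2. Stack: []
LOAD_FAST i → push 2. Stack: [2]
LOAD_CONST → push 2. Stack: [2, 2]
COMPARE_OP bool(<) → 2 vs 2 = False. Stack: [False]
POP_JUMP_IF_FALSE → pop False; jump. Stack: []
LOAD_FAST z → push -26876. Stack: [-26876]
RETURN_VALUE → return -26876.

-26876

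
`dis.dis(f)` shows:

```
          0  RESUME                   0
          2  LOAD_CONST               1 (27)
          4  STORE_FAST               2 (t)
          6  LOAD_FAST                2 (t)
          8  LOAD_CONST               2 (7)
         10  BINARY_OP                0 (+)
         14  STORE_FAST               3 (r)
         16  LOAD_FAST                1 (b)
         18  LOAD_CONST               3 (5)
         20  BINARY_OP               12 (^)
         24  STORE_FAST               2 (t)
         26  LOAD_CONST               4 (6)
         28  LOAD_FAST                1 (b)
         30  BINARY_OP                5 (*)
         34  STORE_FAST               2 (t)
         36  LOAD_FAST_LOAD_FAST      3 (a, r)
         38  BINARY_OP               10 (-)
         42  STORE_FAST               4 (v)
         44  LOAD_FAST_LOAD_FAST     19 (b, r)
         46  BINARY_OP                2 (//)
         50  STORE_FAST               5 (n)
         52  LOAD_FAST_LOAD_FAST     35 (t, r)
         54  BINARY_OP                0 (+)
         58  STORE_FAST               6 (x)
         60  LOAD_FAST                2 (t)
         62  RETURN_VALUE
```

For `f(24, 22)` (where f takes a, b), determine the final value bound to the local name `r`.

34

LOAD_CONST → push 27. Stack: [27]
STORE_FAST t → t=27. Stack: []
LOAD_FAST t → push 27. Stack: [27]
LOAD_CONST → push 7. Stack: [27, 7]
BINARY_OP + → 27 + 7 = 34. Stack: [34]
STORE_FAST r → r=34. Stack: []
LOAD_FAST b → push 22. Stack: [22]
LOAD_CONST → push 5. Stack: [22, 5]
BINARY_OP ^ → 22 ^ 5 = 19. Stack: [19]
STORE_FAST t → t=19. Stack: []
LOAD_CONST → push 6. Stack: [6]
LOAD_FAST b → push 22. Stack: [6, 22]
BINARY_OP * → 6 * 22 = 132. Stack: [132]
STORE_FAST t → t=132. Stack: []
LOAD_FAST_LOAD_FAST a,r → push 24,34. Stack: [24, 34]
BINARY_OP - → 24 - 34 = -10. Stack: [-10]
STORE_FAST v → v=-10. Stack: []
LOAD_FAST_LOAD_FAST b,r → push 22,34. Stack: [22, 34]
BINARY_OP // → 22 // 34 = 0. Stack: [0]
STORE_FAST n → n=0. Stack: []
LOAD_FAST_LOAD_FAST t,r → push 132,34. Stack: [132, 34]
BINARY_OP + → 132 + 34 = 166. Stack: [166]
STORE_FAST x → x=166. Stack: []
LOAD_FAST t → push 132. Stack: [132]
RETURN_VALUE → return 132.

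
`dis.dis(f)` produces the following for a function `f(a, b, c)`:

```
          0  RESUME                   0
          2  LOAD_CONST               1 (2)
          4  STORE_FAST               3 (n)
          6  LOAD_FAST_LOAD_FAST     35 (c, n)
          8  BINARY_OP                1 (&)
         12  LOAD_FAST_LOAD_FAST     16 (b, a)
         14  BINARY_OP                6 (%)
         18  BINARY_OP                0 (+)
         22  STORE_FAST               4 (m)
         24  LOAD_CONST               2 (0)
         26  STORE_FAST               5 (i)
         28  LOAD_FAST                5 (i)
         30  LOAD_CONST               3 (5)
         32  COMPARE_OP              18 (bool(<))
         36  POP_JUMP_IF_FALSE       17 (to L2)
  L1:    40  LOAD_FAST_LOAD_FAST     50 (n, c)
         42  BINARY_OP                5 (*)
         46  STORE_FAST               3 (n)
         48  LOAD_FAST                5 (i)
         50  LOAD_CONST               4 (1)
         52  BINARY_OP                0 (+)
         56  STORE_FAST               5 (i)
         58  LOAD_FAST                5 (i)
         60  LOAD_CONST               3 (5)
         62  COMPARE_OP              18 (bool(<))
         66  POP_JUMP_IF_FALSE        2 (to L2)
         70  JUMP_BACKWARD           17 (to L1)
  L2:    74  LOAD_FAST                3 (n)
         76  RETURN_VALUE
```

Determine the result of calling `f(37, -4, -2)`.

LOAD_CONST → push 2
STORE_FAST n → n=2
LOAD_FAST_LOAD_FAST c,n → push -2,2
BINARY_OP & → -2 & 2 = 2
LOAD_FAST_LOAD_FAST b,a → push -4,37
BINARY_OP % → -4 % 37 = 33
BINARY_OP + → 2 + 33 = 35
STORE_FAST m → m=35
LOAD_CONST → push 0
STORE_FAST i → i=0
LOAD_FAST i → push 0
LOAD_CONST → push 5
COMPARE_OP bool(<) → 0 vs 5 = True
POP_JUMP_IF_FALSE → pop True; no jump
LOAD_FAST_LOAD_FAST n,c → push 2,-2
BINARY_OP * → 2 * -2 = -4
STORE_FAST n → n=-4
LOAD_FAST i → push 0
LOAD_CONST → push 1
BINARY_OP + → 0 + 1 = 1
STORE_FAST i → i=1
LOAD_FAST i → push 1
LOAD_CONST → push 5
COMPARE_OP bool(<) → 1 vs 5 = True
POP_JUMP_IF_FALSE → pop True; no jump
LOAD_FAST_LOAD_FAST n,c → push -4,-2
BINARY_OP * → -4 * -2 = 8
STORE_FAST n → n=8
LOAD_FAST i → push 1
LOAD_CONST → push 1
BINARY_OP + → 1 + 1 = 2
STORE_FAST i → i=2
LOAD_FAST i → push 2
LOAD_CONST → push 5
COMPARE_OP bool(<) → 2 vs 5 = True
POP_JUMP_IF_FALSE → pop True; no jump
LOAD_FAST_LOAD_FAST n,c → push 8,-2
BINARY_OP * → 8 * -2 = -16
STORE_FAST n → n=-16
LOAD_FAST i → push 2
LOAD_CONST → push 1
BINARY_OP + → 2 + 1 = 3
STORE_FAST i → i=3
LOAD_FAST i → push 3
LOAD_CONST → push 5
COMPARE_OP bool(<) → 3 vs 5 = True
POP_JUMP_IF_FALSE → pop True; no jump
LOAD_FAST_LOAD_FAST n,c → push -16,-2
BINARY_OP * → -16 * -2 = 32
STORE_FAST n → n=32
LOAD_FAST i → push 3
LOAD_CONST → push 1
BINARY_OP + → 3 + 1 = 4
STORE_FAST i → i=4
LOAD_FAST i → push 4
LOAD_CONST → push 5
COMPARE_OP bool(<) → 4 vs 5 = True
POP_JUMP_IF_FALSE → pop True; no jump
LOAD_FAST_LOAD_FAST n,c → push 32,-2
BINARY_OP * → 32 * -2 = -64
STORE_FAST n → n=-64
LOAD_FAST i → push 4
LOAD_CONST → push 1
BINARY_OP + → 4 + 1 = 5
STORE_FAST i → i=5
LOAD_FAST i → push 5
LOAD_CONST → push 5
COMPARE_OP bool(<) → 5 vs 5 = False
POP_JUMP_IF_FALSE → pop False; jump
LOAD_FAST n → push -64
RETURN_VALUE → return -64.

-64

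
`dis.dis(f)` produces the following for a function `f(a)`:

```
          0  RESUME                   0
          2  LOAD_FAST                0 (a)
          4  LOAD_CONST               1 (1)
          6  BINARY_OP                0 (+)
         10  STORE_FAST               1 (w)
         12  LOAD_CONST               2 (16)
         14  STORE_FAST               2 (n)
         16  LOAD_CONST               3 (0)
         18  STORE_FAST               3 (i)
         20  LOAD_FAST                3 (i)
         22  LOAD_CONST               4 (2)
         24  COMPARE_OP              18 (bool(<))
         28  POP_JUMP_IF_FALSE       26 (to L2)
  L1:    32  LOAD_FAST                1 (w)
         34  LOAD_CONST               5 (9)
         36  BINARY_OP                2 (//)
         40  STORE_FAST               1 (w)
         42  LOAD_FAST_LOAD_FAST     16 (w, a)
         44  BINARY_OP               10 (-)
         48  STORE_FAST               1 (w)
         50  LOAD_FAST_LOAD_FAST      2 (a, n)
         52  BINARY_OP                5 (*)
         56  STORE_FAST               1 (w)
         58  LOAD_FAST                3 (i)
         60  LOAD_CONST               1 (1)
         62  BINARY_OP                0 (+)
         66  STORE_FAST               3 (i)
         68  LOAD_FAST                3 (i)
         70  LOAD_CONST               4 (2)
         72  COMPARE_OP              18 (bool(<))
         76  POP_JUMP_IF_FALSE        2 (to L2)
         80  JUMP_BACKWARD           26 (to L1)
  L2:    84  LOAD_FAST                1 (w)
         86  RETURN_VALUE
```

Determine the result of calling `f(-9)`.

LOAD_FAST a → push -9. Stack: [-9]
LOAD_CONST → push 1. Stack: [-9, 1]
BINARY_OP + → -9 + 1 = -8. Stack: [-8]
STORE_FAST w → w=-8. Stack: []
LOAD_CONST → push 16. Stack: [16]
STORE_FAST n → n=16. Stack: []
LOAD_CONST → push 0. Stack: [0]
STORE_FAST i → i=0. Stack: []
LOAD_FAST i → push 0. Stack: [0]
LOAD_CONST → push 2. Stack: [0, 2]
COMPARE_OP bool(<) → 0 vs 2 = True. Stack: [True]
POP_JUMP_IF_FALSE → pop True; no jump. Stack: []
LOAD_FAST w → push -8. Stack: [-8]
LOAD_CONST → push 9. Stack: [-8, 9]
BINARY_OP // → -8 // 9 = -1. Stack: [-1]
STORE_FAST w → w=-1. Stack: []
LOAD_FAST_LOAD_FAST w,a → push -1,-9. Stack: [-1, -9]
BINARY_OP - → -1 - -9 = 8. Stack: [8]
STORE_FAST w → w=8. Stack: []
LOAD_FAST_LOAD_FAST a,n → push -9,16. Stack: [-9, 16]
BINARY_OP * → -9 * 16 = -144. Stack: [-144]
STORE_FAST w → w=-144. Stack: []
LOAD_FAST i → push 0. Stack: [0]
LOAD_CONST → push 1. Stack: [0, 1]
BINARY_OP + → 0 + 1 = 1. Stack: [1]
STORE_FAST i → i=1. Stack: []
LOAD_FAST i → push 1. Stack: [1]
LOAD_CONST → push 2. Stack: [1, 2]
COMPARE_OP bool(<) → 1 vs 2 = True. Stack: [True]
POP_JUMP_IF_FALSE → pop True; no jump. Stack: []
LOAD_FAST w → push -144. Stack: [-144]
LOAD_CONST → push 9. Stack: [-144, 9]
BINARY_OP // → -144 // 9 = -16. Stack: [-16]
STORE_FAST w → w=-16. Stack: []
LOAD_FAST_LOAD_FAST w,a → push -16,-9. Stack: [-16, -9]
BINARY_OP - → -16 - -9 = -7. Stack: [-7]
STORE_FAST w → w=-7. Stack: []
LOAD_FAST_LOAD_FAST a,n → push -9,16. Stack: [-9, 16]
BINARY_OP * → -9 * 16 = -144. Stack: [-144]
STORE_FAST w → w=-144. Stack: []
LOAD_FAST i → push 1. Stack: [1]
LOAD_CONST → push 1. Stack: [1, 1]
BINARY_OP + → 1 + 1 = 2. Stack: [2]
STORE_FAST i → i=2. Stack: []
LOAD_FAST i → push 2. Stack: [2]
LOAD_CONST → push 2. Stack: [2, 2]
COMPARE_OP bool(<) → 2 vs 2 = False. Stack: [False]
POP_JUMP_IF_FALSE → pop False; jump. Stack: []
LOAD_FAST w → push -144. Stack: [-144]
RETURN_VALUE → return -144.

-144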